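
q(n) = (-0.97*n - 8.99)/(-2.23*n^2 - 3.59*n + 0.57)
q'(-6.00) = 0.04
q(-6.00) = 0.05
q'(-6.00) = 0.04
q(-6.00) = 0.05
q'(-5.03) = 0.08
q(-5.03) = 0.11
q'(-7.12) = 0.02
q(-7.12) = 0.02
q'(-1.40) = 12.70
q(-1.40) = -6.23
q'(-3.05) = 0.81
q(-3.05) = 0.65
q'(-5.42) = 0.06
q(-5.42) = 0.08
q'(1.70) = -0.75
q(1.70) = 0.89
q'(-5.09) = 0.08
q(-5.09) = 0.10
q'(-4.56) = 0.12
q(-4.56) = 0.16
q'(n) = (-0.97*n - 8.99)*(4.46*n + 3.59)/(-2.23*n^2 - 3.59*n + 0.57)^2 - 0.97/(-2.23*n^2 - 3.59*n + 0.57)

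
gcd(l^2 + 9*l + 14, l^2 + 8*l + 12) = l + 2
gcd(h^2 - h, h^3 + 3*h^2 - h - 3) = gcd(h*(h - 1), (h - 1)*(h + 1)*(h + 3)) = h - 1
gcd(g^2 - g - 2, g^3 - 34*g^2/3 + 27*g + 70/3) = 1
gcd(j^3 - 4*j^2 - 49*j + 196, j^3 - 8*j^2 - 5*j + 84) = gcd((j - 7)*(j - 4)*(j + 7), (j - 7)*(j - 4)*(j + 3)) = j^2 - 11*j + 28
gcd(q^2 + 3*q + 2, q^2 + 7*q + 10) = q + 2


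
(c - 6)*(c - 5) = c^2 - 11*c + 30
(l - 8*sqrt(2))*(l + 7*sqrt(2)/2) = l^2 - 9*sqrt(2)*l/2 - 56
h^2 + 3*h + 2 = (h + 1)*(h + 2)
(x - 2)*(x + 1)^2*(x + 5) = x^4 + 5*x^3 - 3*x^2 - 17*x - 10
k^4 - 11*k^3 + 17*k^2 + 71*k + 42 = (k - 7)*(k - 6)*(k + 1)^2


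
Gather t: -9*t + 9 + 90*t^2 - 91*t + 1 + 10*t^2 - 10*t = 100*t^2 - 110*t + 10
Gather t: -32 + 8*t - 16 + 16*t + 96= 24*t + 48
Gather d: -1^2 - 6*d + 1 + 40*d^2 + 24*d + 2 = 40*d^2 + 18*d + 2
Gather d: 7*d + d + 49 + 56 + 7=8*d + 112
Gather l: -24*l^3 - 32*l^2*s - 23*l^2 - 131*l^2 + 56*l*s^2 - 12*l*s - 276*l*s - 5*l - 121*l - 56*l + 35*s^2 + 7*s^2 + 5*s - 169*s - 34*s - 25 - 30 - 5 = -24*l^3 + l^2*(-32*s - 154) + l*(56*s^2 - 288*s - 182) + 42*s^2 - 198*s - 60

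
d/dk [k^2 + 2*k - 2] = 2*k + 2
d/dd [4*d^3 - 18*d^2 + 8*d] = 12*d^2 - 36*d + 8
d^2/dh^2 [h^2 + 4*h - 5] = 2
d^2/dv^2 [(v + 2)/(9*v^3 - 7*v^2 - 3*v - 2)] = 2*(-(v + 2)*(-27*v^2 + 14*v + 3)^2 + (-27*v^2 + 14*v - (v + 2)*(27*v - 7) + 3)*(-9*v^3 + 7*v^2 + 3*v + 2))/(-9*v^3 + 7*v^2 + 3*v + 2)^3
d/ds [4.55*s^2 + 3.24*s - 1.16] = 9.1*s + 3.24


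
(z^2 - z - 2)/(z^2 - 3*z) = (z^2 - z - 2)/(z*(z - 3))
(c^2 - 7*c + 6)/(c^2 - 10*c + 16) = (c^2 - 7*c + 6)/(c^2 - 10*c + 16)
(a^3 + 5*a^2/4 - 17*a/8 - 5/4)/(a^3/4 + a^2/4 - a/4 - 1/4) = (4*a^3 + 5*a^2 - 17*a/2 - 5)/(a^3 + a^2 - a - 1)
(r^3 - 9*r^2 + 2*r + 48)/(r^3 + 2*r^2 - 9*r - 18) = (r - 8)/(r + 3)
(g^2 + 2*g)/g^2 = (g + 2)/g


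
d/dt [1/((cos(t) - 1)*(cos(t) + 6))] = (2*cos(t) + 5)*sin(t)/((cos(t) - 1)^2*(cos(t) + 6)^2)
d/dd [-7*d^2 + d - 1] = 1 - 14*d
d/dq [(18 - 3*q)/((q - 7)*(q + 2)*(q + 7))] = 6*(q^3 - 8*q^2 - 12*q + 196)/(q^6 + 4*q^5 - 94*q^4 - 392*q^3 + 2009*q^2 + 9604*q + 9604)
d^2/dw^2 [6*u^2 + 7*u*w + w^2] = 2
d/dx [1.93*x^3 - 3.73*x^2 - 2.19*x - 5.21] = 5.79*x^2 - 7.46*x - 2.19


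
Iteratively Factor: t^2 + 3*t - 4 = (t + 4)*(t - 1)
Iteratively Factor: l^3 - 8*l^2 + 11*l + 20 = (l - 5)*(l^2 - 3*l - 4) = (l - 5)*(l - 4)*(l + 1)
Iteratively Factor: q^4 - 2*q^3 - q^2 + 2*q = (q - 1)*(q^3 - q^2 - 2*q) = (q - 2)*(q - 1)*(q^2 + q) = (q - 2)*(q - 1)*(q + 1)*(q)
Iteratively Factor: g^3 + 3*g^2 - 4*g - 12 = (g - 2)*(g^2 + 5*g + 6) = (g - 2)*(g + 3)*(g + 2)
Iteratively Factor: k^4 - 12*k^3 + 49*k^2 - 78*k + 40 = (k - 4)*(k^3 - 8*k^2 + 17*k - 10) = (k - 5)*(k - 4)*(k^2 - 3*k + 2) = (k - 5)*(k - 4)*(k - 1)*(k - 2)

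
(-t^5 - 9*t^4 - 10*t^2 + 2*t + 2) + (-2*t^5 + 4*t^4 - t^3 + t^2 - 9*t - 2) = -3*t^5 - 5*t^4 - t^3 - 9*t^2 - 7*t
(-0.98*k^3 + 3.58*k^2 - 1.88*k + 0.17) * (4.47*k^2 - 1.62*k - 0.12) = -4.3806*k^5 + 17.5902*k^4 - 14.0856*k^3 + 3.3759*k^2 - 0.0498000000000001*k - 0.0204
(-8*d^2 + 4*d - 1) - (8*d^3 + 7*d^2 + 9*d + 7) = -8*d^3 - 15*d^2 - 5*d - 8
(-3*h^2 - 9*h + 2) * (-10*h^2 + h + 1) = 30*h^4 + 87*h^3 - 32*h^2 - 7*h + 2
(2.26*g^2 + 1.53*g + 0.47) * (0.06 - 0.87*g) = -1.9662*g^3 - 1.1955*g^2 - 0.3171*g + 0.0282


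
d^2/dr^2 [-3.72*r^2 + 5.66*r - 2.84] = -7.44000000000000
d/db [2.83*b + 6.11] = 2.83000000000000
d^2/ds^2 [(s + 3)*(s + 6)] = 2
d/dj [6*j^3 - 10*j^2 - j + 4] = 18*j^2 - 20*j - 1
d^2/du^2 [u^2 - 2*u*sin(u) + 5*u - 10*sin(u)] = 2*u*sin(u) + 10*sin(u) - 4*cos(u) + 2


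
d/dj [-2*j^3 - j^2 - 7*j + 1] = -6*j^2 - 2*j - 7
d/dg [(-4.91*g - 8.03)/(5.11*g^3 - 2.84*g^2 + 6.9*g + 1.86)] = (50.1802*g^3 + 109.1555*g^2 - 45.6104*g + 46.2744)/(26.1121*g^6 - 29.0248*g^5 + 78.5836*g^4 - 20.1828*g^3 + 37.0452*g^2 + 25.668*g + 3.4596)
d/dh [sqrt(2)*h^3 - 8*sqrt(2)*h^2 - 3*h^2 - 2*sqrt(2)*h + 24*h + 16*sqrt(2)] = 3*sqrt(2)*h^2 - 16*sqrt(2)*h - 6*h - 2*sqrt(2) + 24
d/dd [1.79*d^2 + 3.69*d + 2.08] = 3.58*d + 3.69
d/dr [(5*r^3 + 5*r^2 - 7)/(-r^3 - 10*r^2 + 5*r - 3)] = (-45*r^4 + 50*r^3 - 41*r^2 - 170*r + 35)/(r^6 + 20*r^5 + 90*r^4 - 94*r^3 + 85*r^2 - 30*r + 9)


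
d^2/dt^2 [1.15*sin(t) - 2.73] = -1.15*sin(t)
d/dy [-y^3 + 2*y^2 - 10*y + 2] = -3*y^2 + 4*y - 10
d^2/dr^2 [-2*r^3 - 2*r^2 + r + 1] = -12*r - 4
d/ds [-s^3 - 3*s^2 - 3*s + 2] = -3*s^2 - 6*s - 3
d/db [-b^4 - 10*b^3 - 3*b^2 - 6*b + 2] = -4*b^3 - 30*b^2 - 6*b - 6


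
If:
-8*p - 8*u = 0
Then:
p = -u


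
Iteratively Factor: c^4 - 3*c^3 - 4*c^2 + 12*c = (c + 2)*(c^3 - 5*c^2 + 6*c) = c*(c + 2)*(c^2 - 5*c + 6) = c*(c - 3)*(c + 2)*(c - 2)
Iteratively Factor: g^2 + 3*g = (g)*(g + 3)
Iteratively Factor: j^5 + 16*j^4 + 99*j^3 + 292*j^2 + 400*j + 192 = (j + 4)*(j^4 + 12*j^3 + 51*j^2 + 88*j + 48) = (j + 4)^2*(j^3 + 8*j^2 + 19*j + 12) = (j + 3)*(j + 4)^2*(j^2 + 5*j + 4) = (j + 1)*(j + 3)*(j + 4)^2*(j + 4)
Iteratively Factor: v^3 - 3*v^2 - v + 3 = (v - 3)*(v^2 - 1) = (v - 3)*(v + 1)*(v - 1)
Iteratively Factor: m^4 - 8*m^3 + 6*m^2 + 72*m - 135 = (m - 3)*(m^3 - 5*m^2 - 9*m + 45) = (m - 3)^2*(m^2 - 2*m - 15) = (m - 5)*(m - 3)^2*(m + 3)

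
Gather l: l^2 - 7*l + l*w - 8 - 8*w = l^2 + l*(w - 7) - 8*w - 8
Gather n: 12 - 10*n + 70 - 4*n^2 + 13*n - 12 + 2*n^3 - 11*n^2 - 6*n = 2*n^3 - 15*n^2 - 3*n + 70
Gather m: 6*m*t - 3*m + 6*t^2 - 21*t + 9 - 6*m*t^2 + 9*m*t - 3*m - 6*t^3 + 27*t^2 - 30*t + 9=m*(-6*t^2 + 15*t - 6) - 6*t^3 + 33*t^2 - 51*t + 18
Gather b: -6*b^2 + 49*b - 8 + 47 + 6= -6*b^2 + 49*b + 45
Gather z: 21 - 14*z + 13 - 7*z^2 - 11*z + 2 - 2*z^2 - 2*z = -9*z^2 - 27*z + 36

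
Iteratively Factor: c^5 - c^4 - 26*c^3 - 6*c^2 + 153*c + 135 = (c + 3)*(c^4 - 4*c^3 - 14*c^2 + 36*c + 45) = (c - 5)*(c + 3)*(c^3 + c^2 - 9*c - 9) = (c - 5)*(c + 1)*(c + 3)*(c^2 - 9) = (c - 5)*(c - 3)*(c + 1)*(c + 3)*(c + 3)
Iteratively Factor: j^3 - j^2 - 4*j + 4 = (j - 2)*(j^2 + j - 2) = (j - 2)*(j + 2)*(j - 1)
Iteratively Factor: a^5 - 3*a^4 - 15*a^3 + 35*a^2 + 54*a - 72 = (a - 4)*(a^4 + a^3 - 11*a^2 - 9*a + 18) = (a - 4)*(a + 3)*(a^3 - 2*a^2 - 5*a + 6) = (a - 4)*(a - 1)*(a + 3)*(a^2 - a - 6) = (a - 4)*(a - 3)*(a - 1)*(a + 3)*(a + 2)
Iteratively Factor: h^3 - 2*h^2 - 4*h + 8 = (h - 2)*(h^2 - 4) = (h - 2)^2*(h + 2)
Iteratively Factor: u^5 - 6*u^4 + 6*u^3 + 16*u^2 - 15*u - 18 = (u - 2)*(u^4 - 4*u^3 - 2*u^2 + 12*u + 9) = (u - 2)*(u + 1)*(u^3 - 5*u^2 + 3*u + 9) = (u - 3)*(u - 2)*(u + 1)*(u^2 - 2*u - 3) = (u - 3)*(u - 2)*(u + 1)^2*(u - 3)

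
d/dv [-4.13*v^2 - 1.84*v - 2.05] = -8.26*v - 1.84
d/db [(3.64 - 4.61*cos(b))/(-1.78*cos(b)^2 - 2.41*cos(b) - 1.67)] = (8.2058*cos(b)^2 - 12.9584*cos(b) - 16.4711)*sin(b)/(3.1684*cos(b)^4 + 8.5796*cos(b)^3 + 11.7533*cos(b)^2 + 8.0494*cos(b) + 2.7889)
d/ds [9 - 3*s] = -3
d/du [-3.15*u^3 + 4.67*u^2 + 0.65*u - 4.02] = -9.45*u^2 + 9.34*u + 0.65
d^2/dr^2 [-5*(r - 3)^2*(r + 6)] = -30*r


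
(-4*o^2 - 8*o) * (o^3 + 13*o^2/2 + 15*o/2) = -4*o^5 - 34*o^4 - 82*o^3 - 60*o^2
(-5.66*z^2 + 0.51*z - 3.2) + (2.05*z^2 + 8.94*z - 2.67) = -3.61*z^2 + 9.45*z - 5.87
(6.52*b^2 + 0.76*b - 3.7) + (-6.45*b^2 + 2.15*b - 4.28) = 0.0699999999999994*b^2 + 2.91*b - 7.98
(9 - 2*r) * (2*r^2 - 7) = -4*r^3 + 18*r^2 + 14*r - 63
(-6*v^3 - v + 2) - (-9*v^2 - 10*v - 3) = -6*v^3 + 9*v^2 + 9*v + 5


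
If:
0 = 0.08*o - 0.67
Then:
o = 8.38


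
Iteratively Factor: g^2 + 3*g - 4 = (g - 1)*(g + 4)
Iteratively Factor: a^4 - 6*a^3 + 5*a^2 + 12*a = (a)*(a^3 - 6*a^2 + 5*a + 12) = a*(a + 1)*(a^2 - 7*a + 12) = a*(a - 3)*(a + 1)*(a - 4)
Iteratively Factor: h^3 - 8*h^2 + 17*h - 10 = (h - 1)*(h^2 - 7*h + 10) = (h - 2)*(h - 1)*(h - 5)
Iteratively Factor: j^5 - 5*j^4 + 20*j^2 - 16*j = (j - 1)*(j^4 - 4*j^3 - 4*j^2 + 16*j) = j*(j - 1)*(j^3 - 4*j^2 - 4*j + 16) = j*(j - 1)*(j + 2)*(j^2 - 6*j + 8) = j*(j - 4)*(j - 1)*(j + 2)*(j - 2)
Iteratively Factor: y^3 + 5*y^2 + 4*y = (y)*(y^2 + 5*y + 4) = y*(y + 1)*(y + 4)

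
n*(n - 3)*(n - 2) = n^3 - 5*n^2 + 6*n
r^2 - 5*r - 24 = (r - 8)*(r + 3)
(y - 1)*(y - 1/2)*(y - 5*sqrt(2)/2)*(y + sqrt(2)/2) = y^4 - 2*sqrt(2)*y^3 - 3*y^3/2 - 2*y^2 + 3*sqrt(2)*y^2 - sqrt(2)*y + 15*y/4 - 5/4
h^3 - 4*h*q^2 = h*(h - 2*q)*(h + 2*q)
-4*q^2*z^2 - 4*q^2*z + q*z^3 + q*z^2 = z*(-4*q + z)*(q*z + q)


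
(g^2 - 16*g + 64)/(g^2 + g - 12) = (g^2 - 16*g + 64)/(g^2 + g - 12)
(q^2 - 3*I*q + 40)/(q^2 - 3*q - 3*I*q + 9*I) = (q^2 - 3*I*q + 40)/(q^2 - 3*q - 3*I*q + 9*I)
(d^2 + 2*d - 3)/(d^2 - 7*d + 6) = (d + 3)/(d - 6)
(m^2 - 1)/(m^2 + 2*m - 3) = (m + 1)/(m + 3)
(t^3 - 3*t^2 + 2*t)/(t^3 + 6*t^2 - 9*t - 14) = t*(t - 1)/(t^2 + 8*t + 7)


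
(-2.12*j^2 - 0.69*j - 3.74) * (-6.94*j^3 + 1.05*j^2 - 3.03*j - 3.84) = 14.7128*j^5 + 2.5626*j^4 + 31.6547*j^3 + 6.3045*j^2 + 13.9818*j + 14.3616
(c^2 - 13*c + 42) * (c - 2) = c^3 - 15*c^2 + 68*c - 84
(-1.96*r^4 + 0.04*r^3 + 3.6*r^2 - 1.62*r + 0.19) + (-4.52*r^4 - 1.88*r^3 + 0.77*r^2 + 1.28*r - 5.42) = -6.48*r^4 - 1.84*r^3 + 4.37*r^2 - 0.34*r - 5.23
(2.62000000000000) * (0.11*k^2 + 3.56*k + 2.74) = 0.2882*k^2 + 9.3272*k + 7.1788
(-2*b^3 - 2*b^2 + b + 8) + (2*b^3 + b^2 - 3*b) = -b^2 - 2*b + 8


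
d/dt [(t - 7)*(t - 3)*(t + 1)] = 3*t^2 - 18*t + 11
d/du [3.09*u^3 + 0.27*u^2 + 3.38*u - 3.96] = 9.27*u^2 + 0.54*u + 3.38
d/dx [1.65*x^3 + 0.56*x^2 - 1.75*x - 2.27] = 4.95*x^2 + 1.12*x - 1.75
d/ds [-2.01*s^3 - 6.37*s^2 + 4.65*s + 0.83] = -6.03*s^2 - 12.74*s + 4.65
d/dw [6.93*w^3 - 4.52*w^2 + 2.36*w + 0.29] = 20.79*w^2 - 9.04*w + 2.36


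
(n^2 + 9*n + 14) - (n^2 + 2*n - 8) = 7*n + 22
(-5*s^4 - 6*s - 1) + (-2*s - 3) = -5*s^4 - 8*s - 4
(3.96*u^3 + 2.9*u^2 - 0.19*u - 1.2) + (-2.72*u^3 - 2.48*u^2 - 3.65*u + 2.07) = 1.24*u^3 + 0.42*u^2 - 3.84*u + 0.87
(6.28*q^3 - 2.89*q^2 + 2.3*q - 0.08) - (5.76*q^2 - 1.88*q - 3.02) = 6.28*q^3 - 8.65*q^2 + 4.18*q + 2.94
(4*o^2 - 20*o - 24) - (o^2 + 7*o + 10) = 3*o^2 - 27*o - 34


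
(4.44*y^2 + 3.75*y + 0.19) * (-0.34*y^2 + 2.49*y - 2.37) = -1.5096*y^4 + 9.7806*y^3 - 1.2499*y^2 - 8.4144*y - 0.4503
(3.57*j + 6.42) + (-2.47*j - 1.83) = 1.1*j + 4.59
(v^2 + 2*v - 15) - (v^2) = 2*v - 15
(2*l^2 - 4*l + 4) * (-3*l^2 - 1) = -6*l^4 + 12*l^3 - 14*l^2 + 4*l - 4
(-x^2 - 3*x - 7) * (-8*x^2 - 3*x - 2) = 8*x^4 + 27*x^3 + 67*x^2 + 27*x + 14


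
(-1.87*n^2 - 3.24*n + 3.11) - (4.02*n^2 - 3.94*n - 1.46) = -5.89*n^2 + 0.7*n + 4.57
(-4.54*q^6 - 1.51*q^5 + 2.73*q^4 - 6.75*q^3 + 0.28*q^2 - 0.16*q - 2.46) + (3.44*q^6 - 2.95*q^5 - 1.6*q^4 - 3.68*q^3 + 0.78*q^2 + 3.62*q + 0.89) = -1.1*q^6 - 4.46*q^5 + 1.13*q^4 - 10.43*q^3 + 1.06*q^2 + 3.46*q - 1.57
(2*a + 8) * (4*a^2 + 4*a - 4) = 8*a^3 + 40*a^2 + 24*a - 32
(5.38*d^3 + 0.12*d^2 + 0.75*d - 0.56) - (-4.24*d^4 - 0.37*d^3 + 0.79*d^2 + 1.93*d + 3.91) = 4.24*d^4 + 5.75*d^3 - 0.67*d^2 - 1.18*d - 4.47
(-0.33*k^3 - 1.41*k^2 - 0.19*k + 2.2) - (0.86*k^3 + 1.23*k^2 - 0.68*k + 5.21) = -1.19*k^3 - 2.64*k^2 + 0.49*k - 3.01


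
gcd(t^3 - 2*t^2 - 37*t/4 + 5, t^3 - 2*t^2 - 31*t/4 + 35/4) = t + 5/2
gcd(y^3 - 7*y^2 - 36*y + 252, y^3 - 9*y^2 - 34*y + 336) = y^2 - y - 42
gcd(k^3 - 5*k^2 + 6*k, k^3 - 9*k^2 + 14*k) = k^2 - 2*k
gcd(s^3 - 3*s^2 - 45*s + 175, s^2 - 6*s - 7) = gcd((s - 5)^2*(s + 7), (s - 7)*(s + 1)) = 1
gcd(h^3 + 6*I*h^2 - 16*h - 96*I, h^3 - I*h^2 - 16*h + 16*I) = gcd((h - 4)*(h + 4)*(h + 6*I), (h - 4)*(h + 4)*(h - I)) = h^2 - 16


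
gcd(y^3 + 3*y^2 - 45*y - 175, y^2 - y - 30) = y + 5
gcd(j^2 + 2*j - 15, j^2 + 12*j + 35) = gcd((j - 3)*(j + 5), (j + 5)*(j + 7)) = j + 5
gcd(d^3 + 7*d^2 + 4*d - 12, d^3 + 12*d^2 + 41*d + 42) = d + 2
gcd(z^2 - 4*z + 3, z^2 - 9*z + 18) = z - 3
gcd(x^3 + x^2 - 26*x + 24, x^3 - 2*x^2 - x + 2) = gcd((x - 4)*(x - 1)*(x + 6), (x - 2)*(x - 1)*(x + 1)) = x - 1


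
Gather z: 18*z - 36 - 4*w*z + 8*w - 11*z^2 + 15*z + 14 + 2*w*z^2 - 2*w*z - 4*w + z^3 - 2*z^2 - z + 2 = 4*w + z^3 + z^2*(2*w - 13) + z*(32 - 6*w) - 20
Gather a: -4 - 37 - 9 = -50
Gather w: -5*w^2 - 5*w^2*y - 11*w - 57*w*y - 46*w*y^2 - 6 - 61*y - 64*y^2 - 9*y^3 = w^2*(-5*y - 5) + w*(-46*y^2 - 57*y - 11) - 9*y^3 - 64*y^2 - 61*y - 6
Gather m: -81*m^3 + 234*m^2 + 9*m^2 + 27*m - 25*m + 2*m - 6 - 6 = -81*m^3 + 243*m^2 + 4*m - 12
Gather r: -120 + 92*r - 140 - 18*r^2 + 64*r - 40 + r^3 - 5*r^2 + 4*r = r^3 - 23*r^2 + 160*r - 300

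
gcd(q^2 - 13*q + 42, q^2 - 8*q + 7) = q - 7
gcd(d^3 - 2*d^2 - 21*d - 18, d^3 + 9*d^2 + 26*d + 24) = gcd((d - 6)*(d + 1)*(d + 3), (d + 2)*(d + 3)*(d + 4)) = d + 3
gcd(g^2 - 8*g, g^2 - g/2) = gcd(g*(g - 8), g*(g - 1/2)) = g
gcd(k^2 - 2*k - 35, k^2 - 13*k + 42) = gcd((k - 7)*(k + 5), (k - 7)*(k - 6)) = k - 7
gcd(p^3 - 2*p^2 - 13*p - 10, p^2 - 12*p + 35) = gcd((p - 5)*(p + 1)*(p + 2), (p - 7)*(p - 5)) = p - 5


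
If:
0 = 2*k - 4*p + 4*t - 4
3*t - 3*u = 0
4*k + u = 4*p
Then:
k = 3*u/2 - 2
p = 7*u/4 - 2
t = u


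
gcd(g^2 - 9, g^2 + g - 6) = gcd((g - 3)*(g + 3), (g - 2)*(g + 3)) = g + 3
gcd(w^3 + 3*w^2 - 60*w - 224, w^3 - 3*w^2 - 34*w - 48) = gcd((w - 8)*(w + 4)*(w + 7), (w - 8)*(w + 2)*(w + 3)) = w - 8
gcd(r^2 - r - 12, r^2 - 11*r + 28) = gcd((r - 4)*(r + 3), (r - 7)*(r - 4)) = r - 4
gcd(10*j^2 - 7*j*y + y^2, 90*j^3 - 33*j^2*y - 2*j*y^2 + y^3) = -5*j + y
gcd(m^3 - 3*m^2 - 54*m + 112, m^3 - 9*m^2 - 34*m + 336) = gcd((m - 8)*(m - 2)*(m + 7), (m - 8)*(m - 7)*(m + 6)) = m - 8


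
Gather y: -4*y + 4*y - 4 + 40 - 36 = 0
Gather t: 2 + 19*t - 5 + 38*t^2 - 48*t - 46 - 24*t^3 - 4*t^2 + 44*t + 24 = -24*t^3 + 34*t^2 + 15*t - 25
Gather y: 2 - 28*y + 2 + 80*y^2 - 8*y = 80*y^2 - 36*y + 4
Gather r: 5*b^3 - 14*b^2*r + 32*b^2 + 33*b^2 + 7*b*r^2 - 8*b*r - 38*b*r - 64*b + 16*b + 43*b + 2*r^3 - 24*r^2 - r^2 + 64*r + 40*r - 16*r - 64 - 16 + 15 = 5*b^3 + 65*b^2 - 5*b + 2*r^3 + r^2*(7*b - 25) + r*(-14*b^2 - 46*b + 88) - 65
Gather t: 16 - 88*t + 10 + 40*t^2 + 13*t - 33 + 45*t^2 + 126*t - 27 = 85*t^2 + 51*t - 34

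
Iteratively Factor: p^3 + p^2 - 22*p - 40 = (p + 2)*(p^2 - p - 20) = (p + 2)*(p + 4)*(p - 5)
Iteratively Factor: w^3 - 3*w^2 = (w)*(w^2 - 3*w) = w^2*(w - 3)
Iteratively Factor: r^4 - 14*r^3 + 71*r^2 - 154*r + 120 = (r - 3)*(r^3 - 11*r^2 + 38*r - 40) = (r - 4)*(r - 3)*(r^2 - 7*r + 10) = (r - 4)*(r - 3)*(r - 2)*(r - 5)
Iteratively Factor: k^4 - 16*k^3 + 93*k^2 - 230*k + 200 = (k - 2)*(k^3 - 14*k^2 + 65*k - 100) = (k - 5)*(k - 2)*(k^2 - 9*k + 20) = (k - 5)*(k - 4)*(k - 2)*(k - 5)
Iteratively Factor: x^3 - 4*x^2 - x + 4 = (x + 1)*(x^2 - 5*x + 4) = (x - 4)*(x + 1)*(x - 1)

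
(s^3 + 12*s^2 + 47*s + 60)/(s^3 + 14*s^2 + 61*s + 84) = (s + 5)/(s + 7)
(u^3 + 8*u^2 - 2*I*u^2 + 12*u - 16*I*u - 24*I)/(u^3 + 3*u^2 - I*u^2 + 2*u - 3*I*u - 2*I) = (u^2 + 2*u*(3 - I) - 12*I)/(u^2 + u*(1 - I) - I)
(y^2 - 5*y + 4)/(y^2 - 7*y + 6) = (y - 4)/(y - 6)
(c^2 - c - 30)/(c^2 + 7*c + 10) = (c - 6)/(c + 2)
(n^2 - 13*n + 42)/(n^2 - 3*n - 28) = (n - 6)/(n + 4)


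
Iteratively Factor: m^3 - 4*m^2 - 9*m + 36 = (m - 3)*(m^2 - m - 12) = (m - 3)*(m + 3)*(m - 4)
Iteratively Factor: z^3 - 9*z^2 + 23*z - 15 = (z - 1)*(z^2 - 8*z + 15) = (z - 3)*(z - 1)*(z - 5)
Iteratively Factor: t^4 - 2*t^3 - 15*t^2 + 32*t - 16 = (t - 1)*(t^3 - t^2 - 16*t + 16) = (t - 1)^2*(t^2 - 16) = (t - 1)^2*(t + 4)*(t - 4)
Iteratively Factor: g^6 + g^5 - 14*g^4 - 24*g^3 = (g)*(g^5 + g^4 - 14*g^3 - 24*g^2) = g^2*(g^4 + g^3 - 14*g^2 - 24*g) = g^3*(g^3 + g^2 - 14*g - 24) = g^3*(g - 4)*(g^2 + 5*g + 6) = g^3*(g - 4)*(g + 3)*(g + 2)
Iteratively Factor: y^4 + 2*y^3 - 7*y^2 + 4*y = (y - 1)*(y^3 + 3*y^2 - 4*y) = (y - 1)^2*(y^2 + 4*y) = y*(y - 1)^2*(y + 4)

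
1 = 1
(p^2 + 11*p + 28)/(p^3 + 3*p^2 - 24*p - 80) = (p + 7)/(p^2 - p - 20)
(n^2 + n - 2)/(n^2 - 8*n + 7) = (n + 2)/(n - 7)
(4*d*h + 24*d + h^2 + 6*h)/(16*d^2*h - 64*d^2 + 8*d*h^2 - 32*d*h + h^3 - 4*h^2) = (h + 6)/(4*d*h - 16*d + h^2 - 4*h)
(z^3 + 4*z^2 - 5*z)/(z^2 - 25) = z*(z - 1)/(z - 5)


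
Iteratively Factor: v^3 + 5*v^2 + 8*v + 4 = (v + 2)*(v^2 + 3*v + 2) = (v + 1)*(v + 2)*(v + 2)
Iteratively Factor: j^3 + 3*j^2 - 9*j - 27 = (j - 3)*(j^2 + 6*j + 9) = (j - 3)*(j + 3)*(j + 3)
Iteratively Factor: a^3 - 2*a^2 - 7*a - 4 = (a + 1)*(a^2 - 3*a - 4) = (a - 4)*(a + 1)*(a + 1)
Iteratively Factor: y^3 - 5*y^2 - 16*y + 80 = (y + 4)*(y^2 - 9*y + 20) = (y - 5)*(y + 4)*(y - 4)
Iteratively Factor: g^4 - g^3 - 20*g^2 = (g)*(g^3 - g^2 - 20*g) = g*(g + 4)*(g^2 - 5*g) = g*(g - 5)*(g + 4)*(g)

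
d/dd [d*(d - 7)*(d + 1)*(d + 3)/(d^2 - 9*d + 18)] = 2*(d^5 - 15*d^4 + 63*d^3 + 42*d^2 - 450*d - 189)/(d^4 - 18*d^3 + 117*d^2 - 324*d + 324)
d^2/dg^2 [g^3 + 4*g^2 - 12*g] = 6*g + 8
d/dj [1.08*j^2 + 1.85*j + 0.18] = 2.16*j + 1.85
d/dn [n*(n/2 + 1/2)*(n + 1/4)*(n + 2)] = 2*n^3 + 39*n^2/8 + 11*n/4 + 1/4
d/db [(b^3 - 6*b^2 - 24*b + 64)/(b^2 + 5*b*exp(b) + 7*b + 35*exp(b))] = (3*(b^2 - 4*b - 8)*(b^2 + 5*b*exp(b) + 7*b + 35*exp(b)) - (b^3 - 6*b^2 - 24*b + 64)*(5*b*exp(b) + 2*b + 40*exp(b) + 7))/(b^2 + 5*b*exp(b) + 7*b + 35*exp(b))^2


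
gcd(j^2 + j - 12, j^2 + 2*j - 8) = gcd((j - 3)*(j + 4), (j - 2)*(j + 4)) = j + 4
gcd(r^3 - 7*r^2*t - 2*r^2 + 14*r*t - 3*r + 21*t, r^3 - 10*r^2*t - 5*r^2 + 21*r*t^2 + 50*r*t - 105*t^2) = r - 7*t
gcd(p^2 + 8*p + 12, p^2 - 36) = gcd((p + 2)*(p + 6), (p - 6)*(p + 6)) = p + 6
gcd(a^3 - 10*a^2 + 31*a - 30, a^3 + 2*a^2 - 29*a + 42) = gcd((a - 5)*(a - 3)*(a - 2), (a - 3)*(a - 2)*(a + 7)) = a^2 - 5*a + 6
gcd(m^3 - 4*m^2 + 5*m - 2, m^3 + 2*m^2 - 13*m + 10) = m^2 - 3*m + 2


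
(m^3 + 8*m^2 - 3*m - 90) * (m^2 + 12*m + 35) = m^5 + 20*m^4 + 128*m^3 + 154*m^2 - 1185*m - 3150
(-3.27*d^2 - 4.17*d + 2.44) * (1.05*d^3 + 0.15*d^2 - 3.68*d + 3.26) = -3.4335*d^5 - 4.869*d^4 + 13.9701*d^3 + 5.0514*d^2 - 22.5734*d + 7.9544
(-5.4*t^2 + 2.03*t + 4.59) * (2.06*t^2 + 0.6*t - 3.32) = -11.124*t^4 + 0.9418*t^3 + 28.6014*t^2 - 3.9856*t - 15.2388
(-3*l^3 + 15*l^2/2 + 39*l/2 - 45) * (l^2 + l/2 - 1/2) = -3*l^5 + 6*l^4 + 99*l^3/4 - 39*l^2 - 129*l/4 + 45/2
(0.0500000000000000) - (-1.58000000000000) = 1.63000000000000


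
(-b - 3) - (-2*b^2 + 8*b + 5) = 2*b^2 - 9*b - 8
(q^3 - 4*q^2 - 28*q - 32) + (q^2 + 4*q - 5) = q^3 - 3*q^2 - 24*q - 37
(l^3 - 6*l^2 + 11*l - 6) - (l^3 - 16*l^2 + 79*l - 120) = 10*l^2 - 68*l + 114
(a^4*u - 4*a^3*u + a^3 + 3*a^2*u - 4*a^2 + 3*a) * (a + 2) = a^5*u - 2*a^4*u + a^4 - 5*a^3*u - 2*a^3 + 6*a^2*u - 5*a^2 + 6*a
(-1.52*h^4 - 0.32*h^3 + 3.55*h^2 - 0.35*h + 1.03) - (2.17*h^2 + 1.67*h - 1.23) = -1.52*h^4 - 0.32*h^3 + 1.38*h^2 - 2.02*h + 2.26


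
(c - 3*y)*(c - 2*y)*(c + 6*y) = c^3 + c^2*y - 24*c*y^2 + 36*y^3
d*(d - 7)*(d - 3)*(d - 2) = d^4 - 12*d^3 + 41*d^2 - 42*d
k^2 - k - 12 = (k - 4)*(k + 3)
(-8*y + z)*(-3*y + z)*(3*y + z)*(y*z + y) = 72*y^4*z + 72*y^4 - 9*y^3*z^2 - 9*y^3*z - 8*y^2*z^3 - 8*y^2*z^2 + y*z^4 + y*z^3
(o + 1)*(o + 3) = o^2 + 4*o + 3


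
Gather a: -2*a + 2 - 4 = -2*a - 2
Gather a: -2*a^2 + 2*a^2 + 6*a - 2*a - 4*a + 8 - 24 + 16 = 0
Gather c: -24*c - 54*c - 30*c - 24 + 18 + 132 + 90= 216 - 108*c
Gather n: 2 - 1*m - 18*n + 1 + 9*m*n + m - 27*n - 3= n*(9*m - 45)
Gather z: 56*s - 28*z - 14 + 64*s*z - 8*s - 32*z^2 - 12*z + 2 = 48*s - 32*z^2 + z*(64*s - 40) - 12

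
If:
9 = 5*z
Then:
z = 9/5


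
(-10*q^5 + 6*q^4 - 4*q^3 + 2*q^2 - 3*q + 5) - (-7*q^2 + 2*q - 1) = -10*q^5 + 6*q^4 - 4*q^3 + 9*q^2 - 5*q + 6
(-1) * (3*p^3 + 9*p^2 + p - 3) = -3*p^3 - 9*p^2 - p + 3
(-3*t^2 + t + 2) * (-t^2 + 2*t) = 3*t^4 - 7*t^3 + 4*t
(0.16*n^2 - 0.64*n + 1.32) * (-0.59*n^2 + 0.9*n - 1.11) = -0.0944*n^4 + 0.5216*n^3 - 1.5324*n^2 + 1.8984*n - 1.4652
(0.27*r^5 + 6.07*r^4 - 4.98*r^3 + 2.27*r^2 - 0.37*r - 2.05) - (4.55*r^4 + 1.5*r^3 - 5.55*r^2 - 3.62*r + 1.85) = 0.27*r^5 + 1.52*r^4 - 6.48*r^3 + 7.82*r^2 + 3.25*r - 3.9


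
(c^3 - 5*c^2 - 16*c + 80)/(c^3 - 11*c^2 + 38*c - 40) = (c + 4)/(c - 2)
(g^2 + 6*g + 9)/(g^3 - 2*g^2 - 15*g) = (g + 3)/(g*(g - 5))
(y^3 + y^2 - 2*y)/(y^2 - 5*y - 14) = y*(y - 1)/(y - 7)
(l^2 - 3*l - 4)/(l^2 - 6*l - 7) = (l - 4)/(l - 7)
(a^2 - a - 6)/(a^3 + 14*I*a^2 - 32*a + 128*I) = (a^2 - a - 6)/(a^3 + 14*I*a^2 - 32*a + 128*I)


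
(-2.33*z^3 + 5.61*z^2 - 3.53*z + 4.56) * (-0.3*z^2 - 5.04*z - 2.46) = 0.699*z^5 + 10.0602*z^4 - 21.4836*z^3 + 2.6226*z^2 - 14.2986*z - 11.2176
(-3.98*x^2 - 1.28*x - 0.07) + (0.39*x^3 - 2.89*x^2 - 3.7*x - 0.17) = 0.39*x^3 - 6.87*x^2 - 4.98*x - 0.24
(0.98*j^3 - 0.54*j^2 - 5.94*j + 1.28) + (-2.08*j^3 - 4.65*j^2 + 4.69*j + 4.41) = -1.1*j^3 - 5.19*j^2 - 1.25*j + 5.69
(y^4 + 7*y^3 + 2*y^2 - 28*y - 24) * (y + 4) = y^5 + 11*y^4 + 30*y^3 - 20*y^2 - 136*y - 96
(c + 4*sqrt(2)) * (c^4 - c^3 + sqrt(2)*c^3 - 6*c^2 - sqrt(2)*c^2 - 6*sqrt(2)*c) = c^5 - c^4 + 5*sqrt(2)*c^4 - 5*sqrt(2)*c^3 + 2*c^3 - 30*sqrt(2)*c^2 - 8*c^2 - 48*c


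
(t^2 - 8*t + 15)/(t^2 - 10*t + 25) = (t - 3)/(t - 5)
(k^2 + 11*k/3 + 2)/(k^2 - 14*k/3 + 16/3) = (3*k^2 + 11*k + 6)/(3*k^2 - 14*k + 16)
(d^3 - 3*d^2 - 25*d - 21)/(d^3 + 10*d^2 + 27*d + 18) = (d - 7)/(d + 6)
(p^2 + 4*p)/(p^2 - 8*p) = (p + 4)/(p - 8)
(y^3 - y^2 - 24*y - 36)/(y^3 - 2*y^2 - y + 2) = (y^3 - y^2 - 24*y - 36)/(y^3 - 2*y^2 - y + 2)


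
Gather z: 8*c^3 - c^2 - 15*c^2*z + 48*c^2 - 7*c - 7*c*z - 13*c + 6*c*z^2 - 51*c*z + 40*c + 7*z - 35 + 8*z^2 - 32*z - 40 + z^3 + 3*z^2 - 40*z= 8*c^3 + 47*c^2 + 20*c + z^3 + z^2*(6*c + 11) + z*(-15*c^2 - 58*c - 65) - 75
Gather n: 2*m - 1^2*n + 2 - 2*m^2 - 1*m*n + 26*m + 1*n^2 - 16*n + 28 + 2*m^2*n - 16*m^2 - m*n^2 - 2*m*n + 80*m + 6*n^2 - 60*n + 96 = -18*m^2 + 108*m + n^2*(7 - m) + n*(2*m^2 - 3*m - 77) + 126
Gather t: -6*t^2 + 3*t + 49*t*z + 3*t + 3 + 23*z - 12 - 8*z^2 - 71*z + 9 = -6*t^2 + t*(49*z + 6) - 8*z^2 - 48*z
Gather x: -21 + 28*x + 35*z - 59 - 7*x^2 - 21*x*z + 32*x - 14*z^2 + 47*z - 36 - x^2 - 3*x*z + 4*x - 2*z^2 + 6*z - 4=-8*x^2 + x*(64 - 24*z) - 16*z^2 + 88*z - 120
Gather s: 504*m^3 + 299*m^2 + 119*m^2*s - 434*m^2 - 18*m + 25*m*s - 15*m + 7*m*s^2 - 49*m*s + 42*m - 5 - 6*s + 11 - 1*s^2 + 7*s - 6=504*m^3 - 135*m^2 + 9*m + s^2*(7*m - 1) + s*(119*m^2 - 24*m + 1)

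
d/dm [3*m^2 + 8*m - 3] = 6*m + 8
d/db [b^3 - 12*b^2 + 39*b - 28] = 3*b^2 - 24*b + 39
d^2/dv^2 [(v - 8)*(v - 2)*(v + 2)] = 6*v - 16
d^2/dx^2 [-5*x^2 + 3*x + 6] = -10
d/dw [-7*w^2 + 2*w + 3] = 2 - 14*w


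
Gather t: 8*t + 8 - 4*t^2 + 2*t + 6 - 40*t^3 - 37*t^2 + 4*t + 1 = -40*t^3 - 41*t^2 + 14*t + 15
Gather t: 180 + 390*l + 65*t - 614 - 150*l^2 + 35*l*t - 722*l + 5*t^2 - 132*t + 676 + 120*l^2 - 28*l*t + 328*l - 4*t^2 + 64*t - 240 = -30*l^2 - 4*l + t^2 + t*(7*l - 3) + 2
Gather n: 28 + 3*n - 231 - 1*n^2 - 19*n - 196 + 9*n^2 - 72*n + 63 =8*n^2 - 88*n - 336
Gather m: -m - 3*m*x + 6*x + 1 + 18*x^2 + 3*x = m*(-3*x - 1) + 18*x^2 + 9*x + 1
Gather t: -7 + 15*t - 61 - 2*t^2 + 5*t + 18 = -2*t^2 + 20*t - 50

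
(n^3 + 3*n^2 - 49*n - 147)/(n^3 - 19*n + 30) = (n^3 + 3*n^2 - 49*n - 147)/(n^3 - 19*n + 30)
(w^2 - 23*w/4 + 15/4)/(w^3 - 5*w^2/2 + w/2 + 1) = (4*w^2 - 23*w + 15)/(2*(2*w^3 - 5*w^2 + w + 2))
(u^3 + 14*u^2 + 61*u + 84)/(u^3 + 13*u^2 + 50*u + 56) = (u + 3)/(u + 2)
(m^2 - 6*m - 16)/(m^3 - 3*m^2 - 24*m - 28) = (m - 8)/(m^2 - 5*m - 14)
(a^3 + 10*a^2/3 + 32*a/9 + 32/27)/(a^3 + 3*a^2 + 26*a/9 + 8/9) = (a + 4/3)/(a + 1)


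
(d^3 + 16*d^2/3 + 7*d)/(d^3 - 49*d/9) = 3*(d + 3)/(3*d - 7)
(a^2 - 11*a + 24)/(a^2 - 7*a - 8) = (a - 3)/(a + 1)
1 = 1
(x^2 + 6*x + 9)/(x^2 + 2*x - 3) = (x + 3)/(x - 1)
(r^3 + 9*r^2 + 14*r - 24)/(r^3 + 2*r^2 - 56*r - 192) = (r - 1)/(r - 8)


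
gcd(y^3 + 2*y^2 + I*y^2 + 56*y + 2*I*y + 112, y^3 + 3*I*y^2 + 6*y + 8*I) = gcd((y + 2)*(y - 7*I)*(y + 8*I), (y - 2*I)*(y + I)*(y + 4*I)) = 1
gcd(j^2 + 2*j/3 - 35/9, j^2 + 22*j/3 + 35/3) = j + 7/3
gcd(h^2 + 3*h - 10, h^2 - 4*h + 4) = h - 2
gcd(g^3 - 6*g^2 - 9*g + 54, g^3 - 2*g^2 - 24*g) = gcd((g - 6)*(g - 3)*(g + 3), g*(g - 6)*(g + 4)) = g - 6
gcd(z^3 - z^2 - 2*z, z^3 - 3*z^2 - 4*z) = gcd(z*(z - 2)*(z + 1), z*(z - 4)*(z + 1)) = z^2 + z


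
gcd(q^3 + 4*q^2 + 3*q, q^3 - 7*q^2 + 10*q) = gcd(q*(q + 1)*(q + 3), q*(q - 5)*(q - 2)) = q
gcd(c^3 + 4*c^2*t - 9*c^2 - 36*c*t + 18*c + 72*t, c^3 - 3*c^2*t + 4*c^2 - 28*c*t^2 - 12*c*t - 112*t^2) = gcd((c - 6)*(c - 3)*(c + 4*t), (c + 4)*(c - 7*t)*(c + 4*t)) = c + 4*t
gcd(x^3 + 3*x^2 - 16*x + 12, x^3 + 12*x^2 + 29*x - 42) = x^2 + 5*x - 6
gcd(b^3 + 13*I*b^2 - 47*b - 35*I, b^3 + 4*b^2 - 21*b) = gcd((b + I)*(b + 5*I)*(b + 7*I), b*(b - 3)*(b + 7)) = 1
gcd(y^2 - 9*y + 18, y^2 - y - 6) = y - 3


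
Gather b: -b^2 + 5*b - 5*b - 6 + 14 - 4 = 4 - b^2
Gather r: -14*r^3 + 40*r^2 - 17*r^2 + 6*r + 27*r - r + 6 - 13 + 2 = -14*r^3 + 23*r^2 + 32*r - 5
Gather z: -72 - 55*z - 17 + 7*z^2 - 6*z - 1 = 7*z^2 - 61*z - 90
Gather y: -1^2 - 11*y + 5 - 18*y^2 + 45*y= -18*y^2 + 34*y + 4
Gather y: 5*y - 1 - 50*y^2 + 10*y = -50*y^2 + 15*y - 1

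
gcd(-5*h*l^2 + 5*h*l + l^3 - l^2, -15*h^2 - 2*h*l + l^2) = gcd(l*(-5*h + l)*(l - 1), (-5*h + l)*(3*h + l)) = 5*h - l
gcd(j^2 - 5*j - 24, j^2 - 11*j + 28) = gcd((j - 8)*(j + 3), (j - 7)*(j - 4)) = 1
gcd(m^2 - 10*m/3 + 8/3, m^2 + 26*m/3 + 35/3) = 1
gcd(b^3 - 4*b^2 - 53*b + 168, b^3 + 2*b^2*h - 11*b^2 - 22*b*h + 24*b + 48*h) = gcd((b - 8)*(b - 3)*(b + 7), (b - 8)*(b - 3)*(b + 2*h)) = b^2 - 11*b + 24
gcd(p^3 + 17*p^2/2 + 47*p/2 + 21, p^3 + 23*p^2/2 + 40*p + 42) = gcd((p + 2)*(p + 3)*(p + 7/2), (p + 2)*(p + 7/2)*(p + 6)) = p^2 + 11*p/2 + 7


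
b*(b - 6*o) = b^2 - 6*b*o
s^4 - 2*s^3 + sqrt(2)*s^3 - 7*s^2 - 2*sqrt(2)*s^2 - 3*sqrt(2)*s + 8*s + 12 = (s - 3)*(s + 1)*(s - sqrt(2))*(s + 2*sqrt(2))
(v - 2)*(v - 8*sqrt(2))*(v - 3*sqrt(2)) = v^3 - 11*sqrt(2)*v^2 - 2*v^2 + 22*sqrt(2)*v + 48*v - 96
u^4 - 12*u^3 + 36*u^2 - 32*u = u*(u - 8)*(u - 2)^2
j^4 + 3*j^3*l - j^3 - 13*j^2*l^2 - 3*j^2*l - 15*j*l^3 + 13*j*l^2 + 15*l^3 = (j - 1)*(j - 3*l)*(j + l)*(j + 5*l)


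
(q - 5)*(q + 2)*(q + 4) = q^3 + q^2 - 22*q - 40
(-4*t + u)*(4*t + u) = -16*t^2 + u^2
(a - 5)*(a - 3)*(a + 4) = a^3 - 4*a^2 - 17*a + 60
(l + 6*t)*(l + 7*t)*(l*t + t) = l^3*t + 13*l^2*t^2 + l^2*t + 42*l*t^3 + 13*l*t^2 + 42*t^3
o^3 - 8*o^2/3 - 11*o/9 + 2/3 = (o - 3)*(o - 1/3)*(o + 2/3)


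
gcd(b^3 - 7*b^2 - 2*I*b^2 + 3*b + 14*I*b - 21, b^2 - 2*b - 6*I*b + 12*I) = 1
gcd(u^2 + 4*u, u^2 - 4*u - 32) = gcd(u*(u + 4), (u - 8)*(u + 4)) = u + 4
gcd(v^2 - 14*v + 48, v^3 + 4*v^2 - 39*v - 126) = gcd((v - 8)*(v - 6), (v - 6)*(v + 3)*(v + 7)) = v - 6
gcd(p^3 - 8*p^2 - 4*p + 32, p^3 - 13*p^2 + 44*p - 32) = p - 8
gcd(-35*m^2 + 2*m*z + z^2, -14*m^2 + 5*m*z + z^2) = 7*m + z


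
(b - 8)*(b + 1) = b^2 - 7*b - 8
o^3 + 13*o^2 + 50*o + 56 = (o + 2)*(o + 4)*(o + 7)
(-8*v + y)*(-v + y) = 8*v^2 - 9*v*y + y^2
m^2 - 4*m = m*(m - 4)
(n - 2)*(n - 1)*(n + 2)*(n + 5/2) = n^4 + 3*n^3/2 - 13*n^2/2 - 6*n + 10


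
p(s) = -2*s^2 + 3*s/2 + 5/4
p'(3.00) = -10.50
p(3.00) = -12.25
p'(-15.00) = 61.50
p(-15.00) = -471.25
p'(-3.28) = 14.62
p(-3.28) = -25.19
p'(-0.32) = 2.78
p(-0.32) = 0.57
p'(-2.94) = 13.26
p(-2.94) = -20.45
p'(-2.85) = 12.90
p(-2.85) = -19.27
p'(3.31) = -11.74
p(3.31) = -15.70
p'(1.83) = -5.82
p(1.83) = -2.70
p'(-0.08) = 1.82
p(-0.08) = 1.12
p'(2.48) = -8.42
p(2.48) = -7.33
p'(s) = 3/2 - 4*s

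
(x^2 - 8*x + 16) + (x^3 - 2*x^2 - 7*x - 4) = x^3 - x^2 - 15*x + 12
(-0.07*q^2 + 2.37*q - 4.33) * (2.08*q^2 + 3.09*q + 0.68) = -0.1456*q^4 + 4.7133*q^3 - 1.7307*q^2 - 11.7681*q - 2.9444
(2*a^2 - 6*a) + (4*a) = 2*a^2 - 2*a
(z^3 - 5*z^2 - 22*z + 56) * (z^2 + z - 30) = z^5 - 4*z^4 - 57*z^3 + 184*z^2 + 716*z - 1680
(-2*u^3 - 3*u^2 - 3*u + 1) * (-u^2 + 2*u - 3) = 2*u^5 - u^4 + 3*u^3 + 2*u^2 + 11*u - 3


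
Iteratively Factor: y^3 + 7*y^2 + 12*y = (y + 4)*(y^2 + 3*y) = (y + 3)*(y + 4)*(y)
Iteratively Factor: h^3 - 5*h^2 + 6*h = (h)*(h^2 - 5*h + 6) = h*(h - 2)*(h - 3)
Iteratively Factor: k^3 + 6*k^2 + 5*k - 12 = (k - 1)*(k^2 + 7*k + 12) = (k - 1)*(k + 3)*(k + 4)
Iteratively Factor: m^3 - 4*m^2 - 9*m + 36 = (m + 3)*(m^2 - 7*m + 12) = (m - 4)*(m + 3)*(m - 3)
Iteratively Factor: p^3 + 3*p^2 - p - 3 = (p + 1)*(p^2 + 2*p - 3) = (p + 1)*(p + 3)*(p - 1)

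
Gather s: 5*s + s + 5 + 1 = 6*s + 6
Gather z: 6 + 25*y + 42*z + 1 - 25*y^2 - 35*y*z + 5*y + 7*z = -25*y^2 + 30*y + z*(49 - 35*y) + 7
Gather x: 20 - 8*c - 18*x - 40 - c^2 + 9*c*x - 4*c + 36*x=-c^2 - 12*c + x*(9*c + 18) - 20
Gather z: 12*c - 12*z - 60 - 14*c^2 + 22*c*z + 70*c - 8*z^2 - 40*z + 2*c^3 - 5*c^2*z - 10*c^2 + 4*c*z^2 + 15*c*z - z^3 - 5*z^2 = 2*c^3 - 24*c^2 + 82*c - z^3 + z^2*(4*c - 13) + z*(-5*c^2 + 37*c - 52) - 60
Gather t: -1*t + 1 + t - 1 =0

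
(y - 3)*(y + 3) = y^2 - 9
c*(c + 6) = c^2 + 6*c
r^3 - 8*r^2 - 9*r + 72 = (r - 8)*(r - 3)*(r + 3)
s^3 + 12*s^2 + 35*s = s*(s + 5)*(s + 7)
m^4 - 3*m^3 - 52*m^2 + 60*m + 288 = (m - 8)*(m - 3)*(m + 2)*(m + 6)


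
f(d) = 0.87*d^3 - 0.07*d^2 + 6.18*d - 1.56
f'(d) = 2.61*d^2 - 0.14*d + 6.18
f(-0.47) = -4.57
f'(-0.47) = 6.82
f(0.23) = -0.13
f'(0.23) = 6.29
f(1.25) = 7.75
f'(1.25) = 10.08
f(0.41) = 1.02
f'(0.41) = 6.56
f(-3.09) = -46.99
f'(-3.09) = 31.53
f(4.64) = 112.52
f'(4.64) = 61.72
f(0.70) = 3.03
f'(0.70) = 7.36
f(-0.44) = -4.37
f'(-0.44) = 6.75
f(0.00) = -1.56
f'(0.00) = 6.18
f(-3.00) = -44.22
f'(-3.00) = 30.09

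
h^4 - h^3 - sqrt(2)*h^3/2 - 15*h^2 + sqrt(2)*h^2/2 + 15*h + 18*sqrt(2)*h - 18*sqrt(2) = (h - 1)*(h - 2*sqrt(2))*(h - 3*sqrt(2)/2)*(h + 3*sqrt(2))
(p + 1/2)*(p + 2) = p^2 + 5*p/2 + 1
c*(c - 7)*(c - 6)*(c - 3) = c^4 - 16*c^3 + 81*c^2 - 126*c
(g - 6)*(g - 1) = g^2 - 7*g + 6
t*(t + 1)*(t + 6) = t^3 + 7*t^2 + 6*t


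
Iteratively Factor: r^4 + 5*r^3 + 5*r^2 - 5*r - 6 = (r + 2)*(r^3 + 3*r^2 - r - 3) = (r + 2)*(r + 3)*(r^2 - 1) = (r + 1)*(r + 2)*(r + 3)*(r - 1)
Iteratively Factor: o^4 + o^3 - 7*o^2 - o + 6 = (o - 1)*(o^3 + 2*o^2 - 5*o - 6) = (o - 2)*(o - 1)*(o^2 + 4*o + 3) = (o - 2)*(o - 1)*(o + 3)*(o + 1)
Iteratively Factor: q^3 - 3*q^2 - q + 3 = (q - 3)*(q^2 - 1) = (q - 3)*(q + 1)*(q - 1)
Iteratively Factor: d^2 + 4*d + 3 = (d + 3)*(d + 1)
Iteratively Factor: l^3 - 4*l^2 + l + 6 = (l - 3)*(l^2 - l - 2) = (l - 3)*(l - 2)*(l + 1)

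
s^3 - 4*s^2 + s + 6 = (s - 3)*(s - 2)*(s + 1)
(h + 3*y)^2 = h^2 + 6*h*y + 9*y^2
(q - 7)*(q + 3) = q^2 - 4*q - 21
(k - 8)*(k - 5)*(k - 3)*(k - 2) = k^4 - 18*k^3 + 111*k^2 - 278*k + 240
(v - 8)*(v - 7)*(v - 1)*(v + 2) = v^4 - 14*v^3 + 39*v^2 + 86*v - 112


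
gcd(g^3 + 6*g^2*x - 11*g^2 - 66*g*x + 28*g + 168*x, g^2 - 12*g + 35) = g - 7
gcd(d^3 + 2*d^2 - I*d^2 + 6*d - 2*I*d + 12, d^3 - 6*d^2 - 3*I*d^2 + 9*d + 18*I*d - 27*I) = d - 3*I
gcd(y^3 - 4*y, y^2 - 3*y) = y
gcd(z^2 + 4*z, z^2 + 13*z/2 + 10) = z + 4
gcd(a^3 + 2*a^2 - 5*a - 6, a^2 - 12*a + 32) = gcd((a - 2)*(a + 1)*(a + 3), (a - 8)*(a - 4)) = 1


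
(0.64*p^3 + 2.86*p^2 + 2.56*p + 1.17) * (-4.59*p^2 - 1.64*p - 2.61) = -2.9376*p^5 - 14.177*p^4 - 18.1112*p^3 - 17.0333*p^2 - 8.6004*p - 3.0537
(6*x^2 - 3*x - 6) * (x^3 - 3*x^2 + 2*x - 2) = 6*x^5 - 21*x^4 + 15*x^3 - 6*x + 12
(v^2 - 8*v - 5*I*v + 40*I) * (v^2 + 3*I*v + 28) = v^4 - 8*v^3 - 2*I*v^3 + 43*v^2 + 16*I*v^2 - 344*v - 140*I*v + 1120*I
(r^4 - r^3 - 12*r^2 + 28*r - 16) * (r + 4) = r^5 + 3*r^4 - 16*r^3 - 20*r^2 + 96*r - 64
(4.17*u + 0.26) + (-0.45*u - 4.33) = 3.72*u - 4.07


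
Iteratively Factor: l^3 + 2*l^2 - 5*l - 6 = (l + 3)*(l^2 - l - 2) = (l - 2)*(l + 3)*(l + 1)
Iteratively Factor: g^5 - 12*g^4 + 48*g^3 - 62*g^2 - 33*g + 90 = (g - 3)*(g^4 - 9*g^3 + 21*g^2 + g - 30) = (g - 3)*(g - 2)*(g^3 - 7*g^2 + 7*g + 15) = (g - 5)*(g - 3)*(g - 2)*(g^2 - 2*g - 3) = (g - 5)*(g - 3)*(g - 2)*(g + 1)*(g - 3)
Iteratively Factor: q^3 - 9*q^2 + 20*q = (q - 5)*(q^2 - 4*q) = q*(q - 5)*(q - 4)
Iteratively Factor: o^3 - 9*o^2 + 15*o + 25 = (o - 5)*(o^2 - 4*o - 5) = (o - 5)*(o + 1)*(o - 5)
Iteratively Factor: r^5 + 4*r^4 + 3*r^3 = (r)*(r^4 + 4*r^3 + 3*r^2) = r^2*(r^3 + 4*r^2 + 3*r) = r^2*(r + 1)*(r^2 + 3*r) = r^2*(r + 1)*(r + 3)*(r)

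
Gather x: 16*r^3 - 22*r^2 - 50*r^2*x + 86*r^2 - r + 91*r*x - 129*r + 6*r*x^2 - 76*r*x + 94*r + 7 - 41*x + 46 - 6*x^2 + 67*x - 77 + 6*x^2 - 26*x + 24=16*r^3 + 64*r^2 + 6*r*x^2 - 36*r + x*(-50*r^2 + 15*r)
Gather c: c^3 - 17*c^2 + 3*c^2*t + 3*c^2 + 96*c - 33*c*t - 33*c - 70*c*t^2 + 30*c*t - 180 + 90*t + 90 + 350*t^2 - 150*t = c^3 + c^2*(3*t - 14) + c*(-70*t^2 - 3*t + 63) + 350*t^2 - 60*t - 90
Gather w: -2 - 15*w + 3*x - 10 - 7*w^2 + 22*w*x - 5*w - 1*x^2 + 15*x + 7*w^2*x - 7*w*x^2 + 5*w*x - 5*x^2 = w^2*(7*x - 7) + w*(-7*x^2 + 27*x - 20) - 6*x^2 + 18*x - 12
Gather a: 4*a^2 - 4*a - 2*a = 4*a^2 - 6*a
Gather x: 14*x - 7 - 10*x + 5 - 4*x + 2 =0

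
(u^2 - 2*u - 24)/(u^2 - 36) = (u + 4)/(u + 6)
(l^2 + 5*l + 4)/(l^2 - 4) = (l^2 + 5*l + 4)/(l^2 - 4)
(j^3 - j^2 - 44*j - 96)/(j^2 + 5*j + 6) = (j^2 - 4*j - 32)/(j + 2)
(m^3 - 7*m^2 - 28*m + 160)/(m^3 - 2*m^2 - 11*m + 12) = (m^2 - 3*m - 40)/(m^2 + 2*m - 3)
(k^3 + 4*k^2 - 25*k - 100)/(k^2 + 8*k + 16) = (k^2 - 25)/(k + 4)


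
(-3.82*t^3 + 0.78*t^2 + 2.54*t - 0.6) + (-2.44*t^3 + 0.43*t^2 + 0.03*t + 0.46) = -6.26*t^3 + 1.21*t^2 + 2.57*t - 0.14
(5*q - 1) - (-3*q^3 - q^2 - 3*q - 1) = 3*q^3 + q^2 + 8*q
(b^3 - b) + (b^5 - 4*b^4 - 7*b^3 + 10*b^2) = b^5 - 4*b^4 - 6*b^3 + 10*b^2 - b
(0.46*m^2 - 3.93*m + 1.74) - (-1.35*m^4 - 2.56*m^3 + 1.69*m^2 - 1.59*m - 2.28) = 1.35*m^4 + 2.56*m^3 - 1.23*m^2 - 2.34*m + 4.02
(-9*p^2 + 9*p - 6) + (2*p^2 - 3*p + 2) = -7*p^2 + 6*p - 4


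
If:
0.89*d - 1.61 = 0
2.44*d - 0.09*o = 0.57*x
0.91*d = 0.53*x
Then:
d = 1.81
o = 29.37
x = 3.11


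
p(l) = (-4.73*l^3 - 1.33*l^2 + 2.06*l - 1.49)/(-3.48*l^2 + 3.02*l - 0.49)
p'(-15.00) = 1.36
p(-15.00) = -18.86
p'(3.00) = 1.22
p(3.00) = 5.93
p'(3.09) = 1.23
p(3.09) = 6.04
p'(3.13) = 1.23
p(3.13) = 6.09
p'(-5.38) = 1.35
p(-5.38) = -5.84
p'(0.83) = -38.61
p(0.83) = 8.93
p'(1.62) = 0.32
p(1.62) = 4.60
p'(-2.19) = 1.33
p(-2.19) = -1.57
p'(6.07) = 1.34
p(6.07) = 9.93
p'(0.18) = 582.01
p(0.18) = 20.12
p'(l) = (6.96*l - 3.02)*(-4.73*l^3 - 1.33*l^2 + 2.06*l - 1.49)/(-3.48*l^2 + 3.02*l - 0.49)^2 + (-14.19*l^2 - 2.66*l + 2.06)/(-3.48*l^2 + 3.02*l - 0.49)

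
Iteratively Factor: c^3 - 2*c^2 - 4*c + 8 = (c - 2)*(c^2 - 4) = (c - 2)*(c + 2)*(c - 2)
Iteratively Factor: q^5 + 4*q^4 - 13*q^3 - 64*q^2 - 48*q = (q + 4)*(q^4 - 13*q^2 - 12*q) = (q + 3)*(q + 4)*(q^3 - 3*q^2 - 4*q) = (q + 1)*(q + 3)*(q + 4)*(q^2 - 4*q) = q*(q + 1)*(q + 3)*(q + 4)*(q - 4)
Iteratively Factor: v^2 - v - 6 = (v + 2)*(v - 3)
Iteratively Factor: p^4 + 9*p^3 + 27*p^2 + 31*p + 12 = (p + 4)*(p^3 + 5*p^2 + 7*p + 3) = (p + 3)*(p + 4)*(p^2 + 2*p + 1) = (p + 1)*(p + 3)*(p + 4)*(p + 1)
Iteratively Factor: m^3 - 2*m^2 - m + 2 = (m - 1)*(m^2 - m - 2) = (m - 1)*(m + 1)*(m - 2)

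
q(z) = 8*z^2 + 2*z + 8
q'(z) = 16*z + 2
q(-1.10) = 15.48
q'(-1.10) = -15.60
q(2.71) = 72.17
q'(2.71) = 45.36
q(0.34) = 9.60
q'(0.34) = 7.44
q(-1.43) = 21.50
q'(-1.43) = -20.88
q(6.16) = 323.88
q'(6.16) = 100.56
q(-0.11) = 7.88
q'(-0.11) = 0.24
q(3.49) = 112.42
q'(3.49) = 57.84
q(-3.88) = 120.68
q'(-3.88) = -60.08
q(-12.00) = 1136.00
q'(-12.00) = -190.00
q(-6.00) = 284.00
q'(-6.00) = -94.00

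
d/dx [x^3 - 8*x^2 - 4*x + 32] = 3*x^2 - 16*x - 4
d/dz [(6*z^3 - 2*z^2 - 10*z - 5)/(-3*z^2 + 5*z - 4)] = (-18*z^4 + 60*z^3 - 112*z^2 - 14*z + 65)/(9*z^4 - 30*z^3 + 49*z^2 - 40*z + 16)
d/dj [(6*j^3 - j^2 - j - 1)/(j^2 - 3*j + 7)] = 2*(3*j^4 - 18*j^3 + 65*j^2 - 6*j - 5)/(j^4 - 6*j^3 + 23*j^2 - 42*j + 49)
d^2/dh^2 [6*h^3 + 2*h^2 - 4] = 36*h + 4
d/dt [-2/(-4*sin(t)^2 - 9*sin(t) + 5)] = -2*(8*sin(t) + 9)*cos(t)/(4*sin(t)^2 + 9*sin(t) - 5)^2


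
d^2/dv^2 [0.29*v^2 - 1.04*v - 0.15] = 0.580000000000000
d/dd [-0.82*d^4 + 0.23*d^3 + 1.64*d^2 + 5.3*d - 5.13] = -3.28*d^3 + 0.69*d^2 + 3.28*d + 5.3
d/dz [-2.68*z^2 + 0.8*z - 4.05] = 0.8 - 5.36*z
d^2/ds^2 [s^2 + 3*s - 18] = 2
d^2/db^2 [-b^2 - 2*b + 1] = -2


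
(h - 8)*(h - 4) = h^2 - 12*h + 32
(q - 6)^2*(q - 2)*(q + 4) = q^4 - 10*q^3 + 4*q^2 + 168*q - 288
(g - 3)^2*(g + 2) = g^3 - 4*g^2 - 3*g + 18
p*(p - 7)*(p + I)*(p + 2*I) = p^4 - 7*p^3 + 3*I*p^3 - 2*p^2 - 21*I*p^2 + 14*p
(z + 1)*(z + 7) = z^2 + 8*z + 7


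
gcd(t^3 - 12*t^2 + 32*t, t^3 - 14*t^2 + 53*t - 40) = t - 8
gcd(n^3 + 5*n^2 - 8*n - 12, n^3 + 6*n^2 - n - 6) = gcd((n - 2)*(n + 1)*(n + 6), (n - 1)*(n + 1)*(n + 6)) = n^2 + 7*n + 6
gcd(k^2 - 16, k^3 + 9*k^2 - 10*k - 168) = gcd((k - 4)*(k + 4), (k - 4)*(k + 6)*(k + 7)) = k - 4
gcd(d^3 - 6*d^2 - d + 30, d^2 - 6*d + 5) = d - 5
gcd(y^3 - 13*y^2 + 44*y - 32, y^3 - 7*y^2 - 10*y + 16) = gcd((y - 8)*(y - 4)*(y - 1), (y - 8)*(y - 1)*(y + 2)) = y^2 - 9*y + 8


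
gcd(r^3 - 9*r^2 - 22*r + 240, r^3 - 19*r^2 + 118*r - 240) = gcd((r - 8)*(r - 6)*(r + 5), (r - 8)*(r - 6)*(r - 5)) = r^2 - 14*r + 48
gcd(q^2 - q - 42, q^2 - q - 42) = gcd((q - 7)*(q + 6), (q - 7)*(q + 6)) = q^2 - q - 42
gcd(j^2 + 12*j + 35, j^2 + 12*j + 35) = j^2 + 12*j + 35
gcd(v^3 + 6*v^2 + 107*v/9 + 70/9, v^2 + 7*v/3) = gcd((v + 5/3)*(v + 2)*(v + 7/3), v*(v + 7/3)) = v + 7/3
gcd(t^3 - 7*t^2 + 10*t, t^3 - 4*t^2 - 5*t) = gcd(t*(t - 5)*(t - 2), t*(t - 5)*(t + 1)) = t^2 - 5*t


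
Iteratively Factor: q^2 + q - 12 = (q + 4)*(q - 3)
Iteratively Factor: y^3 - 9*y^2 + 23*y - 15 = (y - 1)*(y^2 - 8*y + 15) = (y - 3)*(y - 1)*(y - 5)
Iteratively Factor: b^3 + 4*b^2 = (b)*(b^2 + 4*b) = b*(b + 4)*(b)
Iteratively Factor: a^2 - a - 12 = (a + 3)*(a - 4)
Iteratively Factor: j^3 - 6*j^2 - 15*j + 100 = (j - 5)*(j^2 - j - 20) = (j - 5)*(j + 4)*(j - 5)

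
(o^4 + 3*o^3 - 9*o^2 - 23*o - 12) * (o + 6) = o^5 + 9*o^4 + 9*o^3 - 77*o^2 - 150*o - 72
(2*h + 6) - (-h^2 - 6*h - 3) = h^2 + 8*h + 9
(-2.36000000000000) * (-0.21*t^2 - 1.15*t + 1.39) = 0.4956*t^2 + 2.714*t - 3.2804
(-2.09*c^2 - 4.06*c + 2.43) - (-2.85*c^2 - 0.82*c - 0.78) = 0.76*c^2 - 3.24*c + 3.21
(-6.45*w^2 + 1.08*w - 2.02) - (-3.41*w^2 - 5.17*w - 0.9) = -3.04*w^2 + 6.25*w - 1.12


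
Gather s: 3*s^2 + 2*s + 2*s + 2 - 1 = 3*s^2 + 4*s + 1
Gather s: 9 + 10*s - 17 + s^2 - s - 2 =s^2 + 9*s - 10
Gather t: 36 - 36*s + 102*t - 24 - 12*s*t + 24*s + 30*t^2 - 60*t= -12*s + 30*t^2 + t*(42 - 12*s) + 12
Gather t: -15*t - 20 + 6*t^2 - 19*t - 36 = 6*t^2 - 34*t - 56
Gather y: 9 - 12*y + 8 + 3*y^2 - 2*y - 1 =3*y^2 - 14*y + 16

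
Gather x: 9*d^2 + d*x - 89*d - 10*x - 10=9*d^2 - 89*d + x*(d - 10) - 10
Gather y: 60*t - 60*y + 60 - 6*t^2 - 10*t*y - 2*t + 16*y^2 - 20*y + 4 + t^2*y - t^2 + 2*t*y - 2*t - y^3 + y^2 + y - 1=-7*t^2 + 56*t - y^3 + 17*y^2 + y*(t^2 - 8*t - 79) + 63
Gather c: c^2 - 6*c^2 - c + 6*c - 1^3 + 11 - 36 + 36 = -5*c^2 + 5*c + 10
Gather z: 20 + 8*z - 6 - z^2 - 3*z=-z^2 + 5*z + 14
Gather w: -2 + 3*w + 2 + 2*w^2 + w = 2*w^2 + 4*w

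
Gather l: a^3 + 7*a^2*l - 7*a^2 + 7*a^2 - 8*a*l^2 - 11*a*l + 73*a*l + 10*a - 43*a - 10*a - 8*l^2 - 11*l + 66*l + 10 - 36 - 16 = a^3 - 43*a + l^2*(-8*a - 8) + l*(7*a^2 + 62*a + 55) - 42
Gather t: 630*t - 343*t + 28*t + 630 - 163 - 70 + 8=315*t + 405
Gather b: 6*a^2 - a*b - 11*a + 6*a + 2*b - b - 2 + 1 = 6*a^2 - 5*a + b*(1 - a) - 1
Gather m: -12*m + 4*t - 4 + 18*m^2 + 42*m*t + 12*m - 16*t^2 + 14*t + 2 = 18*m^2 + 42*m*t - 16*t^2 + 18*t - 2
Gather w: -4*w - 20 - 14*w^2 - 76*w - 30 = -14*w^2 - 80*w - 50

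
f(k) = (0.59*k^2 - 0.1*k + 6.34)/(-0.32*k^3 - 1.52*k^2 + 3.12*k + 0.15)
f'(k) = (1.18*k - 0.1)/(-0.32*k^3 - 1.52*k^2 + 3.12*k + 0.15) + (0.59*k^2 - 0.1*k + 6.34)*(0.96*k^2 + 3.04*k - 3.12)/(-0.32*k^3 - 1.52*k^2 + 3.12*k + 0.15)^2 = (0.1888*k^4 - 0.064*k^3 + 7.7752*k^2 + 19.4506*k - 19.7958)/(0.1024*k^6 + 0.9728*k^5 + 0.3136*k^4 - 9.5808*k^3 + 9.2784*k^2 + 0.936*k + 0.0225)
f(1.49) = 20.51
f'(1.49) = 203.13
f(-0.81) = -2.12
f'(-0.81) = -2.95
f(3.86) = -0.51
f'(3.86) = 0.25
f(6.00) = -0.26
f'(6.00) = 0.06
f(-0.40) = -4.90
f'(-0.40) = -15.09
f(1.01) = 4.81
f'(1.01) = 3.92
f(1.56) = 73.78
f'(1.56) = 2845.01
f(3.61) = -0.58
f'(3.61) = 0.33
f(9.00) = -0.16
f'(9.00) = 0.02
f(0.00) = 42.27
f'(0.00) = -879.81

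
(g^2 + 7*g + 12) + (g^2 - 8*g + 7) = 2*g^2 - g + 19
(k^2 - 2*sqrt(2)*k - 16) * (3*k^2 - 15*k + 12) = 3*k^4 - 15*k^3 - 6*sqrt(2)*k^3 - 36*k^2 + 30*sqrt(2)*k^2 - 24*sqrt(2)*k + 240*k - 192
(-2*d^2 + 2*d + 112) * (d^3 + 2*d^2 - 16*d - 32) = -2*d^5 - 2*d^4 + 148*d^3 + 256*d^2 - 1856*d - 3584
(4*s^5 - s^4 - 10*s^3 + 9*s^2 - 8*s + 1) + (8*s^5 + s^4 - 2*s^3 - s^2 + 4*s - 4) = 12*s^5 - 12*s^3 + 8*s^2 - 4*s - 3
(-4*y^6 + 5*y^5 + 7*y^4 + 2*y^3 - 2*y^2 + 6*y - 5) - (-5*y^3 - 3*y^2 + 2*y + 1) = -4*y^6 + 5*y^5 + 7*y^4 + 7*y^3 + y^2 + 4*y - 6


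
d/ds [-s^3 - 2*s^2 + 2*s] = -3*s^2 - 4*s + 2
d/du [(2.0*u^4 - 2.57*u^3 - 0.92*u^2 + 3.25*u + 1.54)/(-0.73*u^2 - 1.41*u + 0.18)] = (-2.92*u^5 - 6.5839*u^4 + 8.6874*u^3 + 2.2819*u^2 + 1.9172*u + 2.7564)/(0.5329*u^4 + 2.0586*u^3 + 1.7253*u^2 - 0.5076*u + 0.0324)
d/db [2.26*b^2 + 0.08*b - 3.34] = 4.52*b + 0.08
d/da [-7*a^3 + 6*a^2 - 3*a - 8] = -21*a^2 + 12*a - 3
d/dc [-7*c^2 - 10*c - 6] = -14*c - 10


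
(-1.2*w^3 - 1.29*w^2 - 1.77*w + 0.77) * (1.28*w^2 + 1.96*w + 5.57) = -1.536*w^5 - 4.0032*w^4 - 11.478*w^3 - 9.6689*w^2 - 8.3497*w + 4.2889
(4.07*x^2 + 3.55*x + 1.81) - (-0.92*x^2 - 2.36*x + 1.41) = 4.99*x^2 + 5.91*x + 0.4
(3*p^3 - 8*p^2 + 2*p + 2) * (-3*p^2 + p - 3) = -9*p^5 + 27*p^4 - 23*p^3 + 20*p^2 - 4*p - 6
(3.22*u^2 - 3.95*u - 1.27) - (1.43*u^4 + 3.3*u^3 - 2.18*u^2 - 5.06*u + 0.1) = -1.43*u^4 - 3.3*u^3 + 5.4*u^2 + 1.11*u - 1.37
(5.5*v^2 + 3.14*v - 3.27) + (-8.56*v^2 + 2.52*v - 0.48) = -3.06*v^2 + 5.66*v - 3.75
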